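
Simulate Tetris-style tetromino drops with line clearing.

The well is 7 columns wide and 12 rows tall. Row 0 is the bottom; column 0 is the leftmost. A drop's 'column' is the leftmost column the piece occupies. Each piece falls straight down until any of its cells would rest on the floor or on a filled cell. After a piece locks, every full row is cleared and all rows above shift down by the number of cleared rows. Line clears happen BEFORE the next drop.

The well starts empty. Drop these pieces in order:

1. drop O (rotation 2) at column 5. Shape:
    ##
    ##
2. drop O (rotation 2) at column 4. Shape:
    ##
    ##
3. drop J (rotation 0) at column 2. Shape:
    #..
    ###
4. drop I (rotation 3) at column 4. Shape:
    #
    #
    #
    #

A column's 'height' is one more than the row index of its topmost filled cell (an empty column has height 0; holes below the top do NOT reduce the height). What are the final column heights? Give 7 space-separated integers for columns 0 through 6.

Answer: 0 0 6 5 9 4 2

Derivation:
Drop 1: O rot2 at col 5 lands with bottom-row=0; cleared 0 line(s) (total 0); column heights now [0 0 0 0 0 2 2], max=2
Drop 2: O rot2 at col 4 lands with bottom-row=2; cleared 0 line(s) (total 0); column heights now [0 0 0 0 4 4 2], max=4
Drop 3: J rot0 at col 2 lands with bottom-row=4; cleared 0 line(s) (total 0); column heights now [0 0 6 5 5 4 2], max=6
Drop 4: I rot3 at col 4 lands with bottom-row=5; cleared 0 line(s) (total 0); column heights now [0 0 6 5 9 4 2], max=9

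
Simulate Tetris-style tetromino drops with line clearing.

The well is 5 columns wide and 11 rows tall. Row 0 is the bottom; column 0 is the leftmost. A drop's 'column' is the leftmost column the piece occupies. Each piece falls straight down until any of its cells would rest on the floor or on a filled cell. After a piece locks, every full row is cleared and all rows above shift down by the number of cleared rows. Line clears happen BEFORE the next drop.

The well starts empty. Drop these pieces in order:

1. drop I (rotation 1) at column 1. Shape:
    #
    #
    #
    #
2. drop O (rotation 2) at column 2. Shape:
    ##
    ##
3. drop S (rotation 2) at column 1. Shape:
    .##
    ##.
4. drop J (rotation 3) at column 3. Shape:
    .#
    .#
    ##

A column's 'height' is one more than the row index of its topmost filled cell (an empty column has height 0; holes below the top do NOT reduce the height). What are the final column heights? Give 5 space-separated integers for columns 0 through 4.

Answer: 0 5 6 7 9

Derivation:
Drop 1: I rot1 at col 1 lands with bottom-row=0; cleared 0 line(s) (total 0); column heights now [0 4 0 0 0], max=4
Drop 2: O rot2 at col 2 lands with bottom-row=0; cleared 0 line(s) (total 0); column heights now [0 4 2 2 0], max=4
Drop 3: S rot2 at col 1 lands with bottom-row=4; cleared 0 line(s) (total 0); column heights now [0 5 6 6 0], max=6
Drop 4: J rot3 at col 3 lands with bottom-row=6; cleared 0 line(s) (total 0); column heights now [0 5 6 7 9], max=9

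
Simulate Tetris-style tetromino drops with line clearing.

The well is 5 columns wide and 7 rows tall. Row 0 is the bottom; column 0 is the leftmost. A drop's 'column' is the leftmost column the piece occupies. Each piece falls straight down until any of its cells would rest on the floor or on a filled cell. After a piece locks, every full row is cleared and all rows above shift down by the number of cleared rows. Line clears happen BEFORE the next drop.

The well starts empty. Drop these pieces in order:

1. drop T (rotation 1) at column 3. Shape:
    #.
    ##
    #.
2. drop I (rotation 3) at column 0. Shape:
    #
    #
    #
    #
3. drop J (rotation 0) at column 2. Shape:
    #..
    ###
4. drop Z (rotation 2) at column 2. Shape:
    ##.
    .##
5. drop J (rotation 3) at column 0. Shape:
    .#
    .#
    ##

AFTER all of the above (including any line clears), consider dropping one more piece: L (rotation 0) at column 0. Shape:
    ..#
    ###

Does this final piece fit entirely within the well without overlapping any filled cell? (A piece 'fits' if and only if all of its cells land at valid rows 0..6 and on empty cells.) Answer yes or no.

Answer: no

Derivation:
Drop 1: T rot1 at col 3 lands with bottom-row=0; cleared 0 line(s) (total 0); column heights now [0 0 0 3 2], max=3
Drop 2: I rot3 at col 0 lands with bottom-row=0; cleared 0 line(s) (total 0); column heights now [4 0 0 3 2], max=4
Drop 3: J rot0 at col 2 lands with bottom-row=3; cleared 0 line(s) (total 0); column heights now [4 0 5 4 4], max=5
Drop 4: Z rot2 at col 2 lands with bottom-row=4; cleared 0 line(s) (total 0); column heights now [4 0 6 6 5], max=6
Drop 5: J rot3 at col 0 lands with bottom-row=4; cleared 1 line(s) (total 1); column heights now [4 6 5 5 4], max=6
Test piece L rot0 at col 0 (width 3): heights before test = [4 6 5 5 4]; fits = False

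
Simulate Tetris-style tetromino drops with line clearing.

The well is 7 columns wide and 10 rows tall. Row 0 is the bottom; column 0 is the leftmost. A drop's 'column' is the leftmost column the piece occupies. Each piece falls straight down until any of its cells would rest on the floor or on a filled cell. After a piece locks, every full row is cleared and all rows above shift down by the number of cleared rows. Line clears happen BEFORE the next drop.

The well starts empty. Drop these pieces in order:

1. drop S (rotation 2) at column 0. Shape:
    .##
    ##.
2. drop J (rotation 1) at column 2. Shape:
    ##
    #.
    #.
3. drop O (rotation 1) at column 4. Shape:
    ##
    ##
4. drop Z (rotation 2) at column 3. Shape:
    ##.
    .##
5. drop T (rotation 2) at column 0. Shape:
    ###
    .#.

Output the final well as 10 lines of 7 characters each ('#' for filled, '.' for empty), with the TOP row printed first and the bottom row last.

Answer: .......
.......
.......
.......
#####..
.#####.
..#....
..#....
.##.##.
##..##.

Derivation:
Drop 1: S rot2 at col 0 lands with bottom-row=0; cleared 0 line(s) (total 0); column heights now [1 2 2 0 0 0 0], max=2
Drop 2: J rot1 at col 2 lands with bottom-row=2; cleared 0 line(s) (total 0); column heights now [1 2 5 5 0 0 0], max=5
Drop 3: O rot1 at col 4 lands with bottom-row=0; cleared 0 line(s) (total 0); column heights now [1 2 5 5 2 2 0], max=5
Drop 4: Z rot2 at col 3 lands with bottom-row=4; cleared 0 line(s) (total 0); column heights now [1 2 5 6 6 5 0], max=6
Drop 5: T rot2 at col 0 lands with bottom-row=4; cleared 0 line(s) (total 0); column heights now [6 6 6 6 6 5 0], max=6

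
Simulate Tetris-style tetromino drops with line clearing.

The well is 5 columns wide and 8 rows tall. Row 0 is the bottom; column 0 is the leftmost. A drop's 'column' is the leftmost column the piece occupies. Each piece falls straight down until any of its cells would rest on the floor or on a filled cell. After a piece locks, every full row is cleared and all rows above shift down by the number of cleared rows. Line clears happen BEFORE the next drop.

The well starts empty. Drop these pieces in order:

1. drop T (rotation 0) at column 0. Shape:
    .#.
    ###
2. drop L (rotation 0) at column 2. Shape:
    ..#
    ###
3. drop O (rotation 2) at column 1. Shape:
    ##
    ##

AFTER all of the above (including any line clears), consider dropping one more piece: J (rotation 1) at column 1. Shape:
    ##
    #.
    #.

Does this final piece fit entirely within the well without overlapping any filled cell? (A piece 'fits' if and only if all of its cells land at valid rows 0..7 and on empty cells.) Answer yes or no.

Drop 1: T rot0 at col 0 lands with bottom-row=0; cleared 0 line(s) (total 0); column heights now [1 2 1 0 0], max=2
Drop 2: L rot0 at col 2 lands with bottom-row=1; cleared 0 line(s) (total 0); column heights now [1 2 2 2 3], max=3
Drop 3: O rot2 at col 1 lands with bottom-row=2; cleared 0 line(s) (total 0); column heights now [1 4 4 2 3], max=4
Test piece J rot1 at col 1 (width 2): heights before test = [1 4 4 2 3]; fits = True

Answer: yes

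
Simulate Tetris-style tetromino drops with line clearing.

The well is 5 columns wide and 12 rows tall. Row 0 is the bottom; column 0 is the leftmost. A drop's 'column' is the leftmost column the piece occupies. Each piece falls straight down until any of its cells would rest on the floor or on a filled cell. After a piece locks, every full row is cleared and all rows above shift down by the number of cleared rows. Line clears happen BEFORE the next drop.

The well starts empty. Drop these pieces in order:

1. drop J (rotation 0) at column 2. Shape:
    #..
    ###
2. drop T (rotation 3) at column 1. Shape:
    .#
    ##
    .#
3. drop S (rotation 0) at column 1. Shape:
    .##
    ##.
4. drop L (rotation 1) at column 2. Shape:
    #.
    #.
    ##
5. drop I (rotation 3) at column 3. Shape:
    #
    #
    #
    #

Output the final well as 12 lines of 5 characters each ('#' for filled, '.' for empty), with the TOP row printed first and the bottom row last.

Drop 1: J rot0 at col 2 lands with bottom-row=0; cleared 0 line(s) (total 0); column heights now [0 0 2 1 1], max=2
Drop 2: T rot3 at col 1 lands with bottom-row=2; cleared 0 line(s) (total 0); column heights now [0 4 5 1 1], max=5
Drop 3: S rot0 at col 1 lands with bottom-row=5; cleared 0 line(s) (total 0); column heights now [0 6 7 7 1], max=7
Drop 4: L rot1 at col 2 lands with bottom-row=7; cleared 0 line(s) (total 0); column heights now [0 6 10 8 1], max=10
Drop 5: I rot3 at col 3 lands with bottom-row=8; cleared 0 line(s) (total 0); column heights now [0 6 10 12 1], max=12

Answer: ...#.
...#.
..##.
..##.
..##.
..##.
.##..
..#..
.##..
..#..
..#..
..###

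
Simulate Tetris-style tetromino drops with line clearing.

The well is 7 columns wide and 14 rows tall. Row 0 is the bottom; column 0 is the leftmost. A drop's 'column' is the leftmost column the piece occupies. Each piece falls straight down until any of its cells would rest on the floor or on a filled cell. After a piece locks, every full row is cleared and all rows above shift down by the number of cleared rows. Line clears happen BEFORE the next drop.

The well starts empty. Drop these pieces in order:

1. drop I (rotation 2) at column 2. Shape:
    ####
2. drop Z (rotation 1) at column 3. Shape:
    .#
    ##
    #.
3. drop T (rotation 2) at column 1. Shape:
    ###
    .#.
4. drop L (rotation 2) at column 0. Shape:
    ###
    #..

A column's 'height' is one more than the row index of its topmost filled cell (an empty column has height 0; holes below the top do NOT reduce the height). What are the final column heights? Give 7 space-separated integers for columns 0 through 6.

Drop 1: I rot2 at col 2 lands with bottom-row=0; cleared 0 line(s) (total 0); column heights now [0 0 1 1 1 1 0], max=1
Drop 2: Z rot1 at col 3 lands with bottom-row=1; cleared 0 line(s) (total 0); column heights now [0 0 1 3 4 1 0], max=4
Drop 3: T rot2 at col 1 lands with bottom-row=2; cleared 0 line(s) (total 0); column heights now [0 4 4 4 4 1 0], max=4
Drop 4: L rot2 at col 0 lands with bottom-row=3; cleared 0 line(s) (total 0); column heights now [5 5 5 4 4 1 0], max=5

Answer: 5 5 5 4 4 1 0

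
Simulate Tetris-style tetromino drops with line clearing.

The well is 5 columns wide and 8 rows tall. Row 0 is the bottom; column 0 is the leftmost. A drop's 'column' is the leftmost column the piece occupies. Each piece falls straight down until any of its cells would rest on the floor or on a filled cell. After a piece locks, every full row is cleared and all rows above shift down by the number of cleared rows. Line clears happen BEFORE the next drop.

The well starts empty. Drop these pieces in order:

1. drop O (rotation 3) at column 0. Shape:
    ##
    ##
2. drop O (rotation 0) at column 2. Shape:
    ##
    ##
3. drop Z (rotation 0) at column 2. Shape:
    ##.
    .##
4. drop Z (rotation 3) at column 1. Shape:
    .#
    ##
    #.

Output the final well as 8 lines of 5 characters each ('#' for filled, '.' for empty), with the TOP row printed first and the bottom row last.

Drop 1: O rot3 at col 0 lands with bottom-row=0; cleared 0 line(s) (total 0); column heights now [2 2 0 0 0], max=2
Drop 2: O rot0 at col 2 lands with bottom-row=0; cleared 0 line(s) (total 0); column heights now [2 2 2 2 0], max=2
Drop 3: Z rot0 at col 2 lands with bottom-row=2; cleared 0 line(s) (total 0); column heights now [2 2 4 4 3], max=4
Drop 4: Z rot3 at col 1 lands with bottom-row=3; cleared 0 line(s) (total 0); column heights now [2 5 6 4 3], max=6

Answer: .....
.....
..#..
.##..
.###.
...##
####.
####.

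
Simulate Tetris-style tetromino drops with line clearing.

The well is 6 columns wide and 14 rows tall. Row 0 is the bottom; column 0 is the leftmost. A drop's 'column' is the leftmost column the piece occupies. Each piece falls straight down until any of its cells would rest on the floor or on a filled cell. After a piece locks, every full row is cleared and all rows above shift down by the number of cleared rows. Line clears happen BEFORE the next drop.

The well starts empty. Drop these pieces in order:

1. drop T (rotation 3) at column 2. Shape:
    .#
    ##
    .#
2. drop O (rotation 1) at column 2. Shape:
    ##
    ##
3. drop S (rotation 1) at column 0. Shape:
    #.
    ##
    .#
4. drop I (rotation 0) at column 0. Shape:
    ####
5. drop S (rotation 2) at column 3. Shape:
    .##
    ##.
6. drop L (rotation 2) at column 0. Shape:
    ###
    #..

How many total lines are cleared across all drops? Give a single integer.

Answer: 0

Derivation:
Drop 1: T rot3 at col 2 lands with bottom-row=0; cleared 0 line(s) (total 0); column heights now [0 0 2 3 0 0], max=3
Drop 2: O rot1 at col 2 lands with bottom-row=3; cleared 0 line(s) (total 0); column heights now [0 0 5 5 0 0], max=5
Drop 3: S rot1 at col 0 lands with bottom-row=0; cleared 0 line(s) (total 0); column heights now [3 2 5 5 0 0], max=5
Drop 4: I rot0 at col 0 lands with bottom-row=5; cleared 0 line(s) (total 0); column heights now [6 6 6 6 0 0], max=6
Drop 5: S rot2 at col 3 lands with bottom-row=6; cleared 0 line(s) (total 0); column heights now [6 6 6 7 8 8], max=8
Drop 6: L rot2 at col 0 lands with bottom-row=6; cleared 0 line(s) (total 0); column heights now [8 8 8 7 8 8], max=8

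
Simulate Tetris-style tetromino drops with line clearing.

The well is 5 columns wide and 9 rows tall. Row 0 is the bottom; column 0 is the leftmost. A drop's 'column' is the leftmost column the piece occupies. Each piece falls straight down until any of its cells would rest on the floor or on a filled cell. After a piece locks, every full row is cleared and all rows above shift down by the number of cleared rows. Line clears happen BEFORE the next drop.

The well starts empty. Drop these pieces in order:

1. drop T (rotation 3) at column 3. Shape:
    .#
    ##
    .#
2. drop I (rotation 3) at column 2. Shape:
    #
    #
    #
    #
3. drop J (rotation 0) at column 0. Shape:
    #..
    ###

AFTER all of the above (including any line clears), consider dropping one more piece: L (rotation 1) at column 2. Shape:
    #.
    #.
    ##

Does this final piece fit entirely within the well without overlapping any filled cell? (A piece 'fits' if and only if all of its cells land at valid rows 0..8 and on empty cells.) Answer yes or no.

Answer: yes

Derivation:
Drop 1: T rot3 at col 3 lands with bottom-row=0; cleared 0 line(s) (total 0); column heights now [0 0 0 2 3], max=3
Drop 2: I rot3 at col 2 lands with bottom-row=0; cleared 0 line(s) (total 0); column heights now [0 0 4 2 3], max=4
Drop 3: J rot0 at col 0 lands with bottom-row=4; cleared 0 line(s) (total 0); column heights now [6 5 5 2 3], max=6
Test piece L rot1 at col 2 (width 2): heights before test = [6 5 5 2 3]; fits = True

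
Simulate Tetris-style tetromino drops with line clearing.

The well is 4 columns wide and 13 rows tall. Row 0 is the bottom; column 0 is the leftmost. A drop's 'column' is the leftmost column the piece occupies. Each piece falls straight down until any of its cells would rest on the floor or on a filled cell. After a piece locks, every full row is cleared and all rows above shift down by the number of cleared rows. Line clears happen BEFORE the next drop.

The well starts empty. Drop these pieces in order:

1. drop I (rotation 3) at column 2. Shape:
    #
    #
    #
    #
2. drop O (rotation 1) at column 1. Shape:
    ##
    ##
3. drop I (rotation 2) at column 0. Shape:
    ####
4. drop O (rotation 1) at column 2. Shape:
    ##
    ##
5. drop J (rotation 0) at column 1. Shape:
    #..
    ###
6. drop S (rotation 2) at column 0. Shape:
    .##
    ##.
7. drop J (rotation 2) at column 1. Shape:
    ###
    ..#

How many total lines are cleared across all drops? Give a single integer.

Answer: 1

Derivation:
Drop 1: I rot3 at col 2 lands with bottom-row=0; cleared 0 line(s) (total 0); column heights now [0 0 4 0], max=4
Drop 2: O rot1 at col 1 lands with bottom-row=4; cleared 0 line(s) (total 0); column heights now [0 6 6 0], max=6
Drop 3: I rot2 at col 0 lands with bottom-row=6; cleared 1 line(s) (total 1); column heights now [0 6 6 0], max=6
Drop 4: O rot1 at col 2 lands with bottom-row=6; cleared 0 line(s) (total 1); column heights now [0 6 8 8], max=8
Drop 5: J rot0 at col 1 lands with bottom-row=8; cleared 0 line(s) (total 1); column heights now [0 10 9 9], max=10
Drop 6: S rot2 at col 0 lands with bottom-row=10; cleared 0 line(s) (total 1); column heights now [11 12 12 9], max=12
Drop 7: J rot2 at col 1 lands with bottom-row=11; cleared 0 line(s) (total 1); column heights now [11 13 13 13], max=13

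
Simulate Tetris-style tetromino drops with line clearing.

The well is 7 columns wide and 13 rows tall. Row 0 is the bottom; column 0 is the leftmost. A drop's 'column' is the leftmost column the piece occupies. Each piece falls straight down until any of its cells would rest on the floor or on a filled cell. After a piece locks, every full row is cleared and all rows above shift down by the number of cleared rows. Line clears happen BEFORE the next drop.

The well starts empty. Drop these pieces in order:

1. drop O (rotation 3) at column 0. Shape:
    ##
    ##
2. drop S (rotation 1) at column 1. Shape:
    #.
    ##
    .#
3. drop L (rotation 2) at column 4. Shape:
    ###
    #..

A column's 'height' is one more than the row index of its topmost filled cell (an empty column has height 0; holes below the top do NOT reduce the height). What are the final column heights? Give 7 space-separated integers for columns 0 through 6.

Drop 1: O rot3 at col 0 lands with bottom-row=0; cleared 0 line(s) (total 0); column heights now [2 2 0 0 0 0 0], max=2
Drop 2: S rot1 at col 1 lands with bottom-row=1; cleared 0 line(s) (total 0); column heights now [2 4 3 0 0 0 0], max=4
Drop 3: L rot2 at col 4 lands with bottom-row=0; cleared 0 line(s) (total 0); column heights now [2 4 3 0 2 2 2], max=4

Answer: 2 4 3 0 2 2 2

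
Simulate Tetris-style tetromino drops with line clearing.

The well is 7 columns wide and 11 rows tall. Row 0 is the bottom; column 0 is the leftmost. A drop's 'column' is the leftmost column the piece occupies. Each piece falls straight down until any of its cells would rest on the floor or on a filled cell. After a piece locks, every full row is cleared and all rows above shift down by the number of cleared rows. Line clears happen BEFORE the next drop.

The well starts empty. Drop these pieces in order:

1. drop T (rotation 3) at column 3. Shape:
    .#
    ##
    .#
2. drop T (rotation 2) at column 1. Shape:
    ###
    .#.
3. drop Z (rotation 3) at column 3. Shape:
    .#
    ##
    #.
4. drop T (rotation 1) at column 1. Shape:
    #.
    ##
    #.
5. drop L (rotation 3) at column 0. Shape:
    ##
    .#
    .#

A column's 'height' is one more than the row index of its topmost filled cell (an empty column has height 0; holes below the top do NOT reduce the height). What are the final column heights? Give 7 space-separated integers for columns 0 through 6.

Drop 1: T rot3 at col 3 lands with bottom-row=0; cleared 0 line(s) (total 0); column heights now [0 0 0 2 3 0 0], max=3
Drop 2: T rot2 at col 1 lands with bottom-row=1; cleared 0 line(s) (total 0); column heights now [0 3 3 3 3 0 0], max=3
Drop 3: Z rot3 at col 3 lands with bottom-row=3; cleared 0 line(s) (total 0); column heights now [0 3 3 5 6 0 0], max=6
Drop 4: T rot1 at col 1 lands with bottom-row=3; cleared 0 line(s) (total 0); column heights now [0 6 5 5 6 0 0], max=6
Drop 5: L rot3 at col 0 lands with bottom-row=6; cleared 0 line(s) (total 0); column heights now [9 9 5 5 6 0 0], max=9

Answer: 9 9 5 5 6 0 0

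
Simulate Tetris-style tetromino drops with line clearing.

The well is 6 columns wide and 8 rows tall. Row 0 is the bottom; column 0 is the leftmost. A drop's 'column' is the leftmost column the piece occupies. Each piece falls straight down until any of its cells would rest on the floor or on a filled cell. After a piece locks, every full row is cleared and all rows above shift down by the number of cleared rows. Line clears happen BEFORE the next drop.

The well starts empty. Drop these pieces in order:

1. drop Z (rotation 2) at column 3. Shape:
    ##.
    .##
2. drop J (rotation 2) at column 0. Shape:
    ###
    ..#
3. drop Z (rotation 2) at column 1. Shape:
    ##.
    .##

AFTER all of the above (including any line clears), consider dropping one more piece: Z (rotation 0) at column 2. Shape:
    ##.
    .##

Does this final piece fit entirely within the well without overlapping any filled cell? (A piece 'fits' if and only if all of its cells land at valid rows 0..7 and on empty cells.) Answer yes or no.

Answer: yes

Derivation:
Drop 1: Z rot2 at col 3 lands with bottom-row=0; cleared 0 line(s) (total 0); column heights now [0 0 0 2 2 1], max=2
Drop 2: J rot2 at col 0 lands with bottom-row=0; cleared 0 line(s) (total 0); column heights now [2 2 2 2 2 1], max=2
Drop 3: Z rot2 at col 1 lands with bottom-row=2; cleared 0 line(s) (total 0); column heights now [2 4 4 3 2 1], max=4
Test piece Z rot0 at col 2 (width 3): heights before test = [2 4 4 3 2 1]; fits = True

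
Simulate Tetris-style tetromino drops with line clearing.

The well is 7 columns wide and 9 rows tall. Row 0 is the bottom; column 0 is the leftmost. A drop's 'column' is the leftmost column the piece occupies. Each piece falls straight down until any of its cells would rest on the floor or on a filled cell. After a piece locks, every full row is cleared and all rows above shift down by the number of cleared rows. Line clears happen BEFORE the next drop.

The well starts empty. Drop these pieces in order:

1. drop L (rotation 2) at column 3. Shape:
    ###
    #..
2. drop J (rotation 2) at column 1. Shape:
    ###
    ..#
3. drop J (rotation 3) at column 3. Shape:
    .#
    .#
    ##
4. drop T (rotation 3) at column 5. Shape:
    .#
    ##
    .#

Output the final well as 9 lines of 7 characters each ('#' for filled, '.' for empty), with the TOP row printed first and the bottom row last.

Answer: .......
.......
....#..
....#..
...##..
.###..#
...#.##
...####
...#...

Derivation:
Drop 1: L rot2 at col 3 lands with bottom-row=0; cleared 0 line(s) (total 0); column heights now [0 0 0 2 2 2 0], max=2
Drop 2: J rot2 at col 1 lands with bottom-row=2; cleared 0 line(s) (total 0); column heights now [0 4 4 4 2 2 0], max=4
Drop 3: J rot3 at col 3 lands with bottom-row=4; cleared 0 line(s) (total 0); column heights now [0 4 4 5 7 2 0], max=7
Drop 4: T rot3 at col 5 lands with bottom-row=1; cleared 0 line(s) (total 0); column heights now [0 4 4 5 7 3 4], max=7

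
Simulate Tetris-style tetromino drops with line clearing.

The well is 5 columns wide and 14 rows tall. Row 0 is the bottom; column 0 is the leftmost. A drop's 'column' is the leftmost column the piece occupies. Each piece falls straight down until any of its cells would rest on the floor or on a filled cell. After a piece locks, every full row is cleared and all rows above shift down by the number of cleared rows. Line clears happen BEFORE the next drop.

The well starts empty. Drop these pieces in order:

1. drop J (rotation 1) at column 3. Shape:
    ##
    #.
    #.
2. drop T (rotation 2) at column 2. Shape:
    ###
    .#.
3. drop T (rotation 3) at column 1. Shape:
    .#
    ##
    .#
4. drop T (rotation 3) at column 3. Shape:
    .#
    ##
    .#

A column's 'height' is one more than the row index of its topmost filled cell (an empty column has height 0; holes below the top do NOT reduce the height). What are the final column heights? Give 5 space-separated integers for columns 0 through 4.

Answer: 0 7 8 7 8

Derivation:
Drop 1: J rot1 at col 3 lands with bottom-row=0; cleared 0 line(s) (total 0); column heights now [0 0 0 3 3], max=3
Drop 2: T rot2 at col 2 lands with bottom-row=3; cleared 0 line(s) (total 0); column heights now [0 0 5 5 5], max=5
Drop 3: T rot3 at col 1 lands with bottom-row=5; cleared 0 line(s) (total 0); column heights now [0 7 8 5 5], max=8
Drop 4: T rot3 at col 3 lands with bottom-row=5; cleared 0 line(s) (total 0); column heights now [0 7 8 7 8], max=8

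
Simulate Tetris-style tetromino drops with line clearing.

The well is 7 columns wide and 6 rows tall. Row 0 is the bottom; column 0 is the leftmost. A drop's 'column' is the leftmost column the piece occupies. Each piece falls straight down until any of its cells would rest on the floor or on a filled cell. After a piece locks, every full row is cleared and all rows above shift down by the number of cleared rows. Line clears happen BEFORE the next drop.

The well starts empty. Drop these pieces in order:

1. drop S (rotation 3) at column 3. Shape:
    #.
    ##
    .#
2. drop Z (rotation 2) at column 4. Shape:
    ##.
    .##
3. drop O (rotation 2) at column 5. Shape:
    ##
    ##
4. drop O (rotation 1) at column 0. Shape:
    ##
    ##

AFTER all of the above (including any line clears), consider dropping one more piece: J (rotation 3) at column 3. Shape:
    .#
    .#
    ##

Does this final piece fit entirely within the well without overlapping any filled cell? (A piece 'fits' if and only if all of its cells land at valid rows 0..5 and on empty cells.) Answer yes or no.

Drop 1: S rot3 at col 3 lands with bottom-row=0; cleared 0 line(s) (total 0); column heights now [0 0 0 3 2 0 0], max=3
Drop 2: Z rot2 at col 4 lands with bottom-row=1; cleared 0 line(s) (total 0); column heights now [0 0 0 3 3 3 2], max=3
Drop 3: O rot2 at col 5 lands with bottom-row=3; cleared 0 line(s) (total 0); column heights now [0 0 0 3 3 5 5], max=5
Drop 4: O rot1 at col 0 lands with bottom-row=0; cleared 0 line(s) (total 0); column heights now [2 2 0 3 3 5 5], max=5
Test piece J rot3 at col 3 (width 2): heights before test = [2 2 0 3 3 5 5]; fits = True

Answer: yes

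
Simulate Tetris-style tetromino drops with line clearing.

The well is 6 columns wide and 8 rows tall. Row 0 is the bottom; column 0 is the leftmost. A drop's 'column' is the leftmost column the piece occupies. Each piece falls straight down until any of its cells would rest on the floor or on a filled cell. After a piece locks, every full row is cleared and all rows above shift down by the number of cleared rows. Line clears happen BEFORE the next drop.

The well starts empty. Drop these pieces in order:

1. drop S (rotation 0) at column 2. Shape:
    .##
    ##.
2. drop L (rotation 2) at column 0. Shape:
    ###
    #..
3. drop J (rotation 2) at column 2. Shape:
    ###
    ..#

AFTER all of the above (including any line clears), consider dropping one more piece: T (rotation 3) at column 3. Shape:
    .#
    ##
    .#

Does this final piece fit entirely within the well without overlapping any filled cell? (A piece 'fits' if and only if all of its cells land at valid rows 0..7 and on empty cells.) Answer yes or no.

Answer: yes

Derivation:
Drop 1: S rot0 at col 2 lands with bottom-row=0; cleared 0 line(s) (total 0); column heights now [0 0 1 2 2 0], max=2
Drop 2: L rot2 at col 0 lands with bottom-row=0; cleared 0 line(s) (total 0); column heights now [2 2 2 2 2 0], max=2
Drop 3: J rot2 at col 2 lands with bottom-row=2; cleared 0 line(s) (total 0); column heights now [2 2 4 4 4 0], max=4
Test piece T rot3 at col 3 (width 2): heights before test = [2 2 4 4 4 0]; fits = True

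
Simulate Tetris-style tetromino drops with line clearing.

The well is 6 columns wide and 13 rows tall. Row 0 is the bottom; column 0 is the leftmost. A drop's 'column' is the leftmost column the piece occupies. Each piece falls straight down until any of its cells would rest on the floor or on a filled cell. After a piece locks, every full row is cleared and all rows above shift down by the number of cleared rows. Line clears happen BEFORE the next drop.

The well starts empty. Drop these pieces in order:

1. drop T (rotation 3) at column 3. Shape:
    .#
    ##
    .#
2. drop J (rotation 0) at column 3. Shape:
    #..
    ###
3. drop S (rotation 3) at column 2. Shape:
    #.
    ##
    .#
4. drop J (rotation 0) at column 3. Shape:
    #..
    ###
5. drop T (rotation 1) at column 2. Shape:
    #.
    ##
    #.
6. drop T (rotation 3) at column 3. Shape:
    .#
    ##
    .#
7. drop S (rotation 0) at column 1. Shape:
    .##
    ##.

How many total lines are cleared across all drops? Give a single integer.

Drop 1: T rot3 at col 3 lands with bottom-row=0; cleared 0 line(s) (total 0); column heights now [0 0 0 2 3 0], max=3
Drop 2: J rot0 at col 3 lands with bottom-row=3; cleared 0 line(s) (total 0); column heights now [0 0 0 5 4 4], max=5
Drop 3: S rot3 at col 2 lands with bottom-row=5; cleared 0 line(s) (total 0); column heights now [0 0 8 7 4 4], max=8
Drop 4: J rot0 at col 3 lands with bottom-row=7; cleared 0 line(s) (total 0); column heights now [0 0 8 9 8 8], max=9
Drop 5: T rot1 at col 2 lands with bottom-row=8; cleared 0 line(s) (total 0); column heights now [0 0 11 10 8 8], max=11
Drop 6: T rot3 at col 3 lands with bottom-row=9; cleared 0 line(s) (total 0); column heights now [0 0 11 11 12 8], max=12
Drop 7: S rot0 at col 1 lands with bottom-row=11; cleared 0 line(s) (total 0); column heights now [0 12 13 13 12 8], max=13

Answer: 0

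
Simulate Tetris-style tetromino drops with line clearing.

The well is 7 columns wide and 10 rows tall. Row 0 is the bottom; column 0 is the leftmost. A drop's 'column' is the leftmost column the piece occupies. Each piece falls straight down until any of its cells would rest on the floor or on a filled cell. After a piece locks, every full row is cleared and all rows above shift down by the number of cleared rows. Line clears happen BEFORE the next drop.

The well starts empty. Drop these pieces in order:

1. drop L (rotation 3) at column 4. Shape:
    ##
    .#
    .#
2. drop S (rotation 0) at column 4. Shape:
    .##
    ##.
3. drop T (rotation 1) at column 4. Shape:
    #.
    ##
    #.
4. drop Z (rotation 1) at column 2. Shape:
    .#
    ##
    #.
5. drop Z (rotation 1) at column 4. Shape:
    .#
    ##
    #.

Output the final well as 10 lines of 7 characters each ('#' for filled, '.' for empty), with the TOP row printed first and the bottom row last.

Answer: .....#.
....##.
....#..
....#..
....##.
....###
....##.
...###.
..##.#.
..#..#.

Derivation:
Drop 1: L rot3 at col 4 lands with bottom-row=0; cleared 0 line(s) (total 0); column heights now [0 0 0 0 3 3 0], max=3
Drop 2: S rot0 at col 4 lands with bottom-row=3; cleared 0 line(s) (total 0); column heights now [0 0 0 0 4 5 5], max=5
Drop 3: T rot1 at col 4 lands with bottom-row=4; cleared 0 line(s) (total 0); column heights now [0 0 0 0 7 6 5], max=7
Drop 4: Z rot1 at col 2 lands with bottom-row=0; cleared 0 line(s) (total 0); column heights now [0 0 2 3 7 6 5], max=7
Drop 5: Z rot1 at col 4 lands with bottom-row=7; cleared 0 line(s) (total 0); column heights now [0 0 2 3 9 10 5], max=10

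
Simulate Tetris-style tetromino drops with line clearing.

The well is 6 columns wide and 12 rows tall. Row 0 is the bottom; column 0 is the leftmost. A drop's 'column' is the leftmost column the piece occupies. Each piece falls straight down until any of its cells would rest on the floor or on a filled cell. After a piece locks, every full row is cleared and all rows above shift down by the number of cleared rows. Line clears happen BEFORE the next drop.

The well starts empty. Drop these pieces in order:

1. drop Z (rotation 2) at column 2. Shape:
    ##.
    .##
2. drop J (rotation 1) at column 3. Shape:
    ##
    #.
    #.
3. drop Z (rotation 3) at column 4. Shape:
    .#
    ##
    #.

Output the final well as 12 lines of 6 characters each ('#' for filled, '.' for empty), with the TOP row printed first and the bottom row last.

Answer: ......
......
......
......
.....#
....##
....#.
...##.
...#..
...#..
..##..
...##.

Derivation:
Drop 1: Z rot2 at col 2 lands with bottom-row=0; cleared 0 line(s) (total 0); column heights now [0 0 2 2 1 0], max=2
Drop 2: J rot1 at col 3 lands with bottom-row=2; cleared 0 line(s) (total 0); column heights now [0 0 2 5 5 0], max=5
Drop 3: Z rot3 at col 4 lands with bottom-row=5; cleared 0 line(s) (total 0); column heights now [0 0 2 5 7 8], max=8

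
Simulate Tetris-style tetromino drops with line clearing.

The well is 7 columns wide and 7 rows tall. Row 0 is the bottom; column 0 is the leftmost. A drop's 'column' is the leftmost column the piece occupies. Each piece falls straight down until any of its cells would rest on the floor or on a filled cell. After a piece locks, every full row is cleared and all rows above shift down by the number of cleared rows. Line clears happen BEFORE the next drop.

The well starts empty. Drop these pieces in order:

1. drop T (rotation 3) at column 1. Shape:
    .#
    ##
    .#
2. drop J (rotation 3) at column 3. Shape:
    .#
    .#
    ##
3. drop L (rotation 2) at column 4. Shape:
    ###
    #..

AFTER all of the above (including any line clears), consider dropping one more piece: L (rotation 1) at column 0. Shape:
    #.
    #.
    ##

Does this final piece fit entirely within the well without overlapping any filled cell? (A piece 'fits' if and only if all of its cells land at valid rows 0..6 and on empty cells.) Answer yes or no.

Drop 1: T rot3 at col 1 lands with bottom-row=0; cleared 0 line(s) (total 0); column heights now [0 2 3 0 0 0 0], max=3
Drop 2: J rot3 at col 3 lands with bottom-row=0; cleared 0 line(s) (total 0); column heights now [0 2 3 1 3 0 0], max=3
Drop 3: L rot2 at col 4 lands with bottom-row=3; cleared 0 line(s) (total 0); column heights now [0 2 3 1 5 5 5], max=5
Test piece L rot1 at col 0 (width 2): heights before test = [0 2 3 1 5 5 5]; fits = True

Answer: yes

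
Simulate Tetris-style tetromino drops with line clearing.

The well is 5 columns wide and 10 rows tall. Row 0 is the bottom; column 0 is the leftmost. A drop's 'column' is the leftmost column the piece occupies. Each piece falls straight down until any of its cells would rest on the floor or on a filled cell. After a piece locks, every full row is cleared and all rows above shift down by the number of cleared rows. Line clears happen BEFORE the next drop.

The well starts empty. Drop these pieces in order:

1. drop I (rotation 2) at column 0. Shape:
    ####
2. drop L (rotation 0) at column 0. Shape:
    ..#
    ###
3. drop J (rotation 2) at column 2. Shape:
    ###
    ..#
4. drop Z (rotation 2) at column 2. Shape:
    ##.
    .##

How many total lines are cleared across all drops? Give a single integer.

Drop 1: I rot2 at col 0 lands with bottom-row=0; cleared 0 line(s) (total 0); column heights now [1 1 1 1 0], max=1
Drop 2: L rot0 at col 0 lands with bottom-row=1; cleared 0 line(s) (total 0); column heights now [2 2 3 1 0], max=3
Drop 3: J rot2 at col 2 lands with bottom-row=2; cleared 0 line(s) (total 0); column heights now [2 2 4 4 4], max=4
Drop 4: Z rot2 at col 2 lands with bottom-row=4; cleared 0 line(s) (total 0); column heights now [2 2 6 6 5], max=6

Answer: 0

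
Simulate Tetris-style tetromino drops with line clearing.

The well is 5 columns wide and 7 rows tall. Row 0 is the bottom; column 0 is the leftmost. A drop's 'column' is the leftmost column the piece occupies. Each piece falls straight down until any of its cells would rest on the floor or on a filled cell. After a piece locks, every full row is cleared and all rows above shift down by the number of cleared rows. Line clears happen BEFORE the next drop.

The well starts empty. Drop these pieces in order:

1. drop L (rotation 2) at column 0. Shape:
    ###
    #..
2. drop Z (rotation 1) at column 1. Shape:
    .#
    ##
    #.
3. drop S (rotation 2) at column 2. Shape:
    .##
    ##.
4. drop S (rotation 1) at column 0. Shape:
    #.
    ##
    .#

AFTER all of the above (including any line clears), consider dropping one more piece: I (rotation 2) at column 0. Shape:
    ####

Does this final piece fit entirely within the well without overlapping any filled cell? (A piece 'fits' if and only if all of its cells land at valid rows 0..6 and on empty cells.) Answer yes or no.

Answer: no

Derivation:
Drop 1: L rot2 at col 0 lands with bottom-row=0; cleared 0 line(s) (total 0); column heights now [2 2 2 0 0], max=2
Drop 2: Z rot1 at col 1 lands with bottom-row=2; cleared 0 line(s) (total 0); column heights now [2 4 5 0 0], max=5
Drop 3: S rot2 at col 2 lands with bottom-row=5; cleared 0 line(s) (total 0); column heights now [2 4 6 7 7], max=7
Drop 4: S rot1 at col 0 lands with bottom-row=4; cleared 0 line(s) (total 0); column heights now [7 6 6 7 7], max=7
Test piece I rot2 at col 0 (width 4): heights before test = [7 6 6 7 7]; fits = False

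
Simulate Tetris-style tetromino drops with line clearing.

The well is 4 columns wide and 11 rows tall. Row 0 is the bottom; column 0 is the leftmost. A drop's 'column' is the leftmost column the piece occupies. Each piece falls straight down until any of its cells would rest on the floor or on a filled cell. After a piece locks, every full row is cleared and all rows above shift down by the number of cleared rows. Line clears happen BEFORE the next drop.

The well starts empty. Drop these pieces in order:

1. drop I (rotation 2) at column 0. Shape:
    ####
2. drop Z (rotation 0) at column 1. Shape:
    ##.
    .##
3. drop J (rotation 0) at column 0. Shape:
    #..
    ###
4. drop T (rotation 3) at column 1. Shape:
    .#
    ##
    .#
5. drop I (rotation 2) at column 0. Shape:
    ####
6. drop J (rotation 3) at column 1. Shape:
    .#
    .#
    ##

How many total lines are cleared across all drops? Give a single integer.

Drop 1: I rot2 at col 0 lands with bottom-row=0; cleared 1 line(s) (total 1); column heights now [0 0 0 0], max=0
Drop 2: Z rot0 at col 1 lands with bottom-row=0; cleared 0 line(s) (total 1); column heights now [0 2 2 1], max=2
Drop 3: J rot0 at col 0 lands with bottom-row=2; cleared 0 line(s) (total 1); column heights now [4 3 3 1], max=4
Drop 4: T rot3 at col 1 lands with bottom-row=3; cleared 0 line(s) (total 1); column heights now [4 5 6 1], max=6
Drop 5: I rot2 at col 0 lands with bottom-row=6; cleared 1 line(s) (total 2); column heights now [4 5 6 1], max=6
Drop 6: J rot3 at col 1 lands with bottom-row=6; cleared 0 line(s) (total 2); column heights now [4 7 9 1], max=9

Answer: 2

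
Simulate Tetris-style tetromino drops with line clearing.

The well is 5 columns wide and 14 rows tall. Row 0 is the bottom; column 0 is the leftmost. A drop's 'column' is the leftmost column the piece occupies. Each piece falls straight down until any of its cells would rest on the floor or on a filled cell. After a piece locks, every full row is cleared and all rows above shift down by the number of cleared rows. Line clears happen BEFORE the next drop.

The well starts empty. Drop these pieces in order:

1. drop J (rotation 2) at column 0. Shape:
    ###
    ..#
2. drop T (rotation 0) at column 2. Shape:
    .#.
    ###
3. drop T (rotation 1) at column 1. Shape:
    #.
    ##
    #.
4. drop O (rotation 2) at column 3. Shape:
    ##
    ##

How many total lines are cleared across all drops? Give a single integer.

Drop 1: J rot2 at col 0 lands with bottom-row=0; cleared 0 line(s) (total 0); column heights now [2 2 2 0 0], max=2
Drop 2: T rot0 at col 2 lands with bottom-row=2; cleared 0 line(s) (total 0); column heights now [2 2 3 4 3], max=4
Drop 3: T rot1 at col 1 lands with bottom-row=2; cleared 0 line(s) (total 0); column heights now [2 5 4 4 3], max=5
Drop 4: O rot2 at col 3 lands with bottom-row=4; cleared 0 line(s) (total 0); column heights now [2 5 4 6 6], max=6

Answer: 0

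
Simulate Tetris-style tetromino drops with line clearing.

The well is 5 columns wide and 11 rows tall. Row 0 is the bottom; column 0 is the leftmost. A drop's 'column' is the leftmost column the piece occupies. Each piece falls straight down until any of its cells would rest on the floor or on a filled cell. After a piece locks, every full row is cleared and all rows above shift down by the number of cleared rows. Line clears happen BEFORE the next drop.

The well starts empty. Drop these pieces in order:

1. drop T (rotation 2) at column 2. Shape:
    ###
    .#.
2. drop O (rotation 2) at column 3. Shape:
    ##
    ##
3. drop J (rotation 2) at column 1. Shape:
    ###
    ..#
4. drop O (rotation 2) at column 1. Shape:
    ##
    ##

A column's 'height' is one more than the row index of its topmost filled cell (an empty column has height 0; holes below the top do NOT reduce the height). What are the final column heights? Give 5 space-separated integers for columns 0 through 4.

Drop 1: T rot2 at col 2 lands with bottom-row=0; cleared 0 line(s) (total 0); column heights now [0 0 2 2 2], max=2
Drop 2: O rot2 at col 3 lands with bottom-row=2; cleared 0 line(s) (total 0); column heights now [0 0 2 4 4], max=4
Drop 3: J rot2 at col 1 lands with bottom-row=4; cleared 0 line(s) (total 0); column heights now [0 6 6 6 4], max=6
Drop 4: O rot2 at col 1 lands with bottom-row=6; cleared 0 line(s) (total 0); column heights now [0 8 8 6 4], max=8

Answer: 0 8 8 6 4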